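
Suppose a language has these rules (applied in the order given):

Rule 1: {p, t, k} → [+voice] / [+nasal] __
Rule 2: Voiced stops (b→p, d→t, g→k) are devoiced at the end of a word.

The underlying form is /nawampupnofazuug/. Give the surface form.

Rule 1 (post-nasal voicing): /p/ is a voiceless stop immediately after the nasal /m/, so it voices to [b]. /nawampupnofazuug/ → nawambupnofazuug.
Rule 2 (final devoicing): /g/ is a voiced stop in word-final position, so it devoices to [k]. /nawambupnofazuug/ → nawambupnofazuuk.

nawambupnofazuuk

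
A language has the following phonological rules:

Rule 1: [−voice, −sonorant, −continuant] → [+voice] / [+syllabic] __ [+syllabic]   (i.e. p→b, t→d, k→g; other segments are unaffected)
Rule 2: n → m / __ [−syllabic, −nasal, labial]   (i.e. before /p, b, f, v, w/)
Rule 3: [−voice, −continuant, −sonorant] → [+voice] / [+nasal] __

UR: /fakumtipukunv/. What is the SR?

fagumdibugumv

Rule 1 (intervocalic voicing): /k/ is a voiceless stop between vowels /a/ and /u/, so it voices to [g]. /p/ is a voiceless stop between vowels /i/ and /u/, so it voices to [b]. /k/ is a voiceless stop between vowels /u/ and /u/, so it voices to [g]. /fakumtipukunv/ → fagumtibugunv.
Rule 2 (nasal place assimilation): /n/ precedes the labial consonant /v/, so it assimilates in place to [m]. /fagumtibugunv/ → fagumtibugumv.
Rule 3 (post-nasal voicing): /t/ is a voiceless stop immediately after the nasal /m/, so it voices to [d]. /fagumtibugumv/ → fagumdibugumv.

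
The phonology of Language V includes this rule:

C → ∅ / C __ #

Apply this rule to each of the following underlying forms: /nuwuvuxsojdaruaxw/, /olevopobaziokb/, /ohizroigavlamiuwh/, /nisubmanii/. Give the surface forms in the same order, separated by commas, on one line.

nuwuvuxsojdaruax, olevopobaziok, ohizroigavlamiuw, nisubmanii

/nuwuvuxsojdaruaxw/: /w/ is the second consonant of a word-final cluster /xw/, so it deletes. → [nuwuvuxsojdaruax].
/olevopobaziokb/: /b/ is the second consonant of a word-final cluster /kb/, so it deletes. → [olevopobaziok].
/ohizroigavlamiuwh/: /h/ is the second consonant of a word-final cluster /wh/, so it deletes. → [ohizroigavlamiuw].
/nisubmanii/: the rule's environment is not met; surfaces unchanged as [nisubmanii].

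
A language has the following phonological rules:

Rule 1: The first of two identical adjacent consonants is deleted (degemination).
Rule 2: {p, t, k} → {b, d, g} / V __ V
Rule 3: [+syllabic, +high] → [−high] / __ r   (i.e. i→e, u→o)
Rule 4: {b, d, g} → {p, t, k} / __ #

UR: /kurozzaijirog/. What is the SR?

Rule 1 (degemination): /zz/ is a geminate; the first /z/ deletes. /kurozzaijirog/ → kurozaijirog.
Rule 2 (intervocalic voicing): no segment meets the environment; /kurozaijirog/ is unchanged.
Rule 3 (pre-rhotic lowering): /u/ is a high vowel immediately before /r/, so it lowers to [o]. /i/ is a high vowel immediately before /r/, so it lowers to [e]. /kurozaijirog/ → korozaijerog.
Rule 4 (final devoicing): /g/ is a voiced stop in word-final position, so it devoices to [k]. /korozaijerog/ → korozaijerok.

korozaijerok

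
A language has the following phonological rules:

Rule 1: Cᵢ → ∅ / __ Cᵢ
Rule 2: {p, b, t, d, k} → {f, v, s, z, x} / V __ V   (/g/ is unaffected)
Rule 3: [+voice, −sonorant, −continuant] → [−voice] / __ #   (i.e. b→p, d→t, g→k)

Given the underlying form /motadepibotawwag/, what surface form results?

Rule 1 (degemination): /ww/ is a geminate; the first /w/ deletes. /motadepibotawwag/ → motadepibotawag.
Rule 2 (intervocalic spirantization): /t/ is a stop between vowels /o/ and /a/, so it spirantizes to the fricative [s]. /d/ is a stop between vowels /a/ and /e/, so it spirantizes to the fricative [z]. /p/ is a stop between vowels /e/ and /i/, so it spirantizes to the fricative [f]. /b/ is a stop between vowels /i/ and /o/, so it spirantizes to the fricative [v]. /t/ is a stop between vowels /o/ and /a/, so it spirantizes to the fricative [s]. /motadepibotawag/ → mosazefivosawag.
Rule 3 (final devoicing): /g/ is a voiced stop in word-final position, so it devoices to [k]. /mosazefivosawag/ → mosazefivosawak.

mosazefivosawak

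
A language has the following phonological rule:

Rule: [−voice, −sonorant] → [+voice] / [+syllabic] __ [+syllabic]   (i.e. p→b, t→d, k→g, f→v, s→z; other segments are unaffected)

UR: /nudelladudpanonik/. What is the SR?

nudelladudpanonik

No segment of /nudelladudpanonik/ meets the structural description of the rule, so the form surfaces unchanged.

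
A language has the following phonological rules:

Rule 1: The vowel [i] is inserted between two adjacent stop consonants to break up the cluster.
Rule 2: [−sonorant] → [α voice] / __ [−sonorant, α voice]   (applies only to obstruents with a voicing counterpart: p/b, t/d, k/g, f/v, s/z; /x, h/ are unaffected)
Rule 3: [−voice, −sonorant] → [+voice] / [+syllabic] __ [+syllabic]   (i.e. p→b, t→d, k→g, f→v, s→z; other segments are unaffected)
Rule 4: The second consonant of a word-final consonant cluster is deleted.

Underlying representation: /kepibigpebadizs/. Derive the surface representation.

Rule 1 (stop-cluster i-epenthesis): /g/ and /p/ form a stop–stop cluster, so [i] is inserted between them. /kepibigpebadizs/ → kepibigipebadizs.
Rule 2 (regressive voicing assimilation): /z/ precedes the voiceless obstruent /s/, so it devoices to [s] by assimilation. /kepibigipebadizs/ → kepibigipebadiss.
Rule 3 (intervocalic voicing): /p/ is a voiceless obstruent between vowels /e/ and /i/, so it voices to [b]. /p/ is a voiceless obstruent between vowels /i/ and /e/, so it voices to [b]. /kepibigipebadiss/ → kebibigibebadiss.
Rule 4 (final cluster simplification): /s/ is the second consonant of a word-final cluster /ss/, so it deletes. /kebibigibebadiss/ → kebibigibebadis.

kebibigibebadis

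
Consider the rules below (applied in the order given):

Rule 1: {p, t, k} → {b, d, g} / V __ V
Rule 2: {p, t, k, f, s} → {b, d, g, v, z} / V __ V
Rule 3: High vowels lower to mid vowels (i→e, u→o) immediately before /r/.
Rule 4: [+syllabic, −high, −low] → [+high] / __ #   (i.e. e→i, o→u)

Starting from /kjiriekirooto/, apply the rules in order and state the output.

Rule 1 (intervocalic voicing): /k/ is a voiceless stop between vowels /e/ and /i/, so it voices to [g]. /t/ is a voiceless stop between vowels /o/ and /o/, so it voices to [d]. /kjiriekirooto/ → kjiriegiroodo.
Rule 2 (intervocalic voicing): no segment meets the environment; /kjiriegiroodo/ is unchanged.
Rule 3 (pre-rhotic lowering): /i/ is a high vowel immediately before /r/, so it lowers to [e]. /i/ is a high vowel immediately before /r/, so it lowers to [e]. /kjiriegiroodo/ → kjeriegeroodo.
Rule 4 (final vowel raising): /o/ is a mid vowel in word-final position, so it raises to [u]. /kjeriegeroodo/ → kjeriegeroodu.

kjeriegeroodu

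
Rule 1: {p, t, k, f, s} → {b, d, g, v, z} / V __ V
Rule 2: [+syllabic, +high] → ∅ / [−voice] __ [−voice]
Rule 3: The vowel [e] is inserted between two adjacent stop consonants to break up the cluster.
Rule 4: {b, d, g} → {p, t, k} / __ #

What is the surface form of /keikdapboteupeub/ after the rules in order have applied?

Rule 1 (intervocalic voicing): /t/ is a voiceless obstruent between vowels /o/ and /e/, so it voices to [d]. /p/ is a voiceless obstruent between vowels /u/ and /e/, so it voices to [b]. /keikdapboteupeub/ → keikdapbodeubeub.
Rule 2 (high vowel syncope): no segment meets the environment; /keikdapbodeubeub/ is unchanged.
Rule 3 (stop-cluster e-epenthesis): /k/ and /d/ form a stop–stop cluster, so [e] is inserted between them. /p/ and /b/ form a stop–stop cluster, so [e] is inserted between them. /keikdapbodeubeub/ → keikedapebodeubeub.
Rule 4 (final devoicing): /b/ is a voiced stop in word-final position, so it devoices to [p]. /keikedapebodeubeub/ → keikedapebodeubeup.

keikedapebodeubeup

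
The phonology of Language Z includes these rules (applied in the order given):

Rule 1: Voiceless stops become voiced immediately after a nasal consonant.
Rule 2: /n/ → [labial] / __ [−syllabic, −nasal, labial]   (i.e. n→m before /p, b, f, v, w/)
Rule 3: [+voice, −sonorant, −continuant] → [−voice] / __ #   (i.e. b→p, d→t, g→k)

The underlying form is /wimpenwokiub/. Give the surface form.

Rule 1 (post-nasal voicing): /p/ is a voiceless stop immediately after the nasal /m/, so it voices to [b]. /wimpenwokiub/ → wimbenwokiub.
Rule 2 (nasal place assimilation): /n/ precedes the labial consonant /w/, so it assimilates in place to [m]. /wimbenwokiub/ → wimbemwokiub.
Rule 3 (final devoicing): /b/ is a voiced stop in word-final position, so it devoices to [p]. /wimbemwokiub/ → wimbemwokiup.

wimbemwokiup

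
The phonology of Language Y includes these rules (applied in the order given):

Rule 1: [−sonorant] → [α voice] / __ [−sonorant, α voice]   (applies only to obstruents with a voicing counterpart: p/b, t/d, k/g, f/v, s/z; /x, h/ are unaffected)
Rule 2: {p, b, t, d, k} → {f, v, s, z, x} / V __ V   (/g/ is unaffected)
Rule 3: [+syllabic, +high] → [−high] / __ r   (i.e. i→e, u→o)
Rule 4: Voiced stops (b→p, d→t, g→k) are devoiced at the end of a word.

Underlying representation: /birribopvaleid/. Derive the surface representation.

Rule 1 (regressive voicing assimilation): /p/ precedes the voiced obstruent /v/, so it voices to [b] by assimilation. /birribopvaleid/ → birribobvaleid.
Rule 2 (intervocalic spirantization): /b/ is a stop between vowels /i/ and /o/, so it spirantizes to the fricative [v]. /birribobvaleid/ → birrivobvaleid.
Rule 3 (pre-rhotic lowering): /i/ is a high vowel immediately before /r/, so it lowers to [e]. /birrivobvaleid/ → berrivobvaleid.
Rule 4 (final devoicing): /d/ is a voiced stop in word-final position, so it devoices to [t]. /berrivobvaleid/ → berrivobvaleit.

berrivobvaleit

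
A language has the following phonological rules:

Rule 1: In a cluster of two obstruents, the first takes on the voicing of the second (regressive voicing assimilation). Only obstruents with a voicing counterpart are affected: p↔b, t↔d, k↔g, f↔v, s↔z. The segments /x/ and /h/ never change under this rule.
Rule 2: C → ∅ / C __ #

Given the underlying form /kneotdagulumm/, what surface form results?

Rule 1 (regressive voicing assimilation): /t/ precedes the voiced obstruent /d/, so it voices to [d] by assimilation. /kneotdagulumm/ → kneoddagulumm.
Rule 2 (final cluster simplification): /m/ is the second consonant of a word-final cluster /mm/, so it deletes. /kneoddagulumm/ → kneoddagulum.

kneoddagulum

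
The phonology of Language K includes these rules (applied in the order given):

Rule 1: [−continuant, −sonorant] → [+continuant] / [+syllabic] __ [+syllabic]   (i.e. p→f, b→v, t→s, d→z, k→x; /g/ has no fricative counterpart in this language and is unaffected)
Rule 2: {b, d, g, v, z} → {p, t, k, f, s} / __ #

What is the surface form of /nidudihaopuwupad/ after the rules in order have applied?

nizuzihaofuwufat

Rule 1 (intervocalic spirantization): /d/ is a stop between vowels /i/ and /u/, so it spirantizes to the fricative [z]. /d/ is a stop between vowels /u/ and /i/, so it spirantizes to the fricative [z]. /p/ is a stop between vowels /o/ and /u/, so it spirantizes to the fricative [f]. /p/ is a stop between vowels /u/ and /a/, so it spirantizes to the fricative [f]. /nidudihaopuwupad/ → nizuzihaofuwufad.
Rule 2 (final devoicing): /d/ is a voiced obstruent in word-final position, so it devoices to [t]. /nizuzihaofuwufad/ → nizuzihaofuwufat.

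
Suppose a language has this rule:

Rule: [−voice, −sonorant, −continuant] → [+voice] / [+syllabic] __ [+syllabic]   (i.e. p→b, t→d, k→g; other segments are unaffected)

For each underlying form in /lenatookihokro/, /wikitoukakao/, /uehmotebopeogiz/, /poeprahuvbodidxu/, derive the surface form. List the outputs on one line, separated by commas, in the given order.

lenadoogihokro, wigidougagao, uehmodebobeogiz, poeprahuvbodidxu

/lenatookihokro/: /t/ is a voiceless stop between vowels /a/ and /o/, so it voices to [d]. /k/ is a voiceless stop between vowels /o/ and /i/, so it voices to [g]. → [lenadoogihokro].
/wikitoukakao/: /k/ is a voiceless stop between vowels /i/ and /i/, so it voices to [g]. /t/ is a voiceless stop between vowels /i/ and /o/, so it voices to [d]. /k/ is a voiceless stop between vowels /u/ and /a/, so it voices to [g]. /k/ is a voiceless stop between vowels /a/ and /a/, so it voices to [g]. → [wigidougagao].
/uehmotebopeogiz/: /t/ is a voiceless stop between vowels /o/ and /e/, so it voices to [d]. /p/ is a voiceless stop between vowels /o/ and /e/, so it voices to [b]. → [uehmodebobeogiz].
/poeprahuvbodidxu/: the rule's environment is not met; surfaces unchanged as [poeprahuvbodidxu].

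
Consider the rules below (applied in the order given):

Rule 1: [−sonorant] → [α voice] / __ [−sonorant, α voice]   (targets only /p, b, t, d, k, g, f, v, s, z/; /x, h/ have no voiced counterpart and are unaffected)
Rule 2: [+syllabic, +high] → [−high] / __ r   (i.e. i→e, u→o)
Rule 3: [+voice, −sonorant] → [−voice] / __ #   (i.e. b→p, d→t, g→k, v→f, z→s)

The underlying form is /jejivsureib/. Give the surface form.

jejifsoreip

Rule 1 (regressive voicing assimilation): /v/ precedes the voiceless obstruent /s/, so it devoices to [f] by assimilation. /jejivsureib/ → jejifsureib.
Rule 2 (pre-rhotic lowering): /u/ is a high vowel immediately before /r/, so it lowers to [o]. /jejifsureib/ → jejifsoreib.
Rule 3 (final devoicing): /b/ is a voiced obstruent in word-final position, so it devoices to [p]. /jejifsoreib/ → jejifsoreip.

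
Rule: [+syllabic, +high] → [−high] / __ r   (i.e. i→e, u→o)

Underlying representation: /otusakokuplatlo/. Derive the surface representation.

otusakokuplatlo

No segment of /otusakokuplatlo/ meets the structural description of the rule, so the form surfaces unchanged.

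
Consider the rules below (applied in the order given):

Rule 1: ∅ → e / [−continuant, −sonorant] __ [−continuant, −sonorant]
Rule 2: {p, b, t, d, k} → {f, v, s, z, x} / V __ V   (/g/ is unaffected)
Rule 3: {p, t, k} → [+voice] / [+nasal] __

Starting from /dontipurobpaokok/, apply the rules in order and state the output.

Rule 1 (stop-cluster e-epenthesis): /b/ and /p/ form a stop–stop cluster, so [e] is inserted between them. /dontipurobpaokok/ → dontipurobepaokok.
Rule 2 (intervocalic spirantization): /p/ is a stop between vowels /i/ and /u/, so it spirantizes to the fricative [f]. /b/ is a stop between vowels /o/ and /e/, so it spirantizes to the fricative [v]. /p/ is a stop between vowels /e/ and /a/, so it spirantizes to the fricative [f]. /k/ is a stop between vowels /o/ and /o/, so it spirantizes to the fricative [x]. /dontipurobepaokok/ → dontifurovefaoxok.
Rule 3 (post-nasal voicing): /t/ is a voiceless stop immediately after the nasal /n/, so it voices to [d]. /dontifurovefaoxok/ → dondifurovefaoxok.

dondifurovefaoxok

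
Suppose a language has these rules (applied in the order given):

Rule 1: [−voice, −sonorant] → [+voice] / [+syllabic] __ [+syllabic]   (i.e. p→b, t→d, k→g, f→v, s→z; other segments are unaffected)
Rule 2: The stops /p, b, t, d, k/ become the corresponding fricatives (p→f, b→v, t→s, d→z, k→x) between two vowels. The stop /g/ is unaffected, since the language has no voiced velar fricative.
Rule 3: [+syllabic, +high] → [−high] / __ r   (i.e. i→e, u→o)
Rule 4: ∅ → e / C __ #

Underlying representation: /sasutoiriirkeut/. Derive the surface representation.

Rule 1 (intervocalic voicing): /s/ is a voiceless obstruent between vowels /a/ and /u/, so it voices to [z]. /t/ is a voiceless obstruent between vowels /u/ and /o/, so it voices to [d]. /sasutoiriirkeut/ → sazudoiriirkeut.
Rule 2 (intervocalic spirantization): /d/ is a stop between vowels /u/ and /o/, so it spirantizes to the fricative [z]. /sazudoiriirkeut/ → sazuzoiriirkeut.
Rule 3 (pre-rhotic lowering): /i/ is a high vowel immediately before /r/, so it lowers to [e]. /i/ is a high vowel immediately before /r/, so it lowers to [e]. /sazuzoiriirkeut/ → sazuzoerierkeut.
Rule 4 (final e-epenthesis): the form ends in the consonant /t/, so [e] is inserted word-finally. /sazuzoerierkeut/ → sazuzoerierkeute.

sazuzoerierkeute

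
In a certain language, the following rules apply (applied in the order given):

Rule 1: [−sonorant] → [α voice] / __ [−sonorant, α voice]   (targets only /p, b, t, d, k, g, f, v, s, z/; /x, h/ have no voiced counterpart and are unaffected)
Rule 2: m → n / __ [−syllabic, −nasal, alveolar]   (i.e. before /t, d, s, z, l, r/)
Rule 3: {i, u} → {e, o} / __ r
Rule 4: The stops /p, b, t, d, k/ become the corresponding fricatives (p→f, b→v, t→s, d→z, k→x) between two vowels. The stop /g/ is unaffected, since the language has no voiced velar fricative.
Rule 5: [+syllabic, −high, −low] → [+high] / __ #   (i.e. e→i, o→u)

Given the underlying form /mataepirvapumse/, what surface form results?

Rule 1 (regressive voicing assimilation): no segment meets the environment; /mataepirvapumse/ is unchanged.
Rule 2 (nasal place assimilation): /m/ precedes the alveolar consonant /s/, so it assimilates in place to [n]. /mataepirvapumse/ → mataepirvapunse.
Rule 3 (pre-rhotic lowering): /i/ is a high vowel immediately before /r/, so it lowers to [e]. /mataepirvapunse/ → mataepervapunse.
Rule 4 (intervocalic spirantization): /t/ is a stop between vowels /a/ and /a/, so it spirantizes to the fricative [s]. /p/ is a stop between vowels /e/ and /e/, so it spirantizes to the fricative [f]. /p/ is a stop between vowels /a/ and /u/, so it spirantizes to the fricative [f]. /mataepervapunse/ → masaefervafunse.
Rule 5 (final vowel raising): /e/ is a mid vowel in word-final position, so it raises to [i]. /masaefervafunse/ → masaefervafunsi.

masaefervafunsi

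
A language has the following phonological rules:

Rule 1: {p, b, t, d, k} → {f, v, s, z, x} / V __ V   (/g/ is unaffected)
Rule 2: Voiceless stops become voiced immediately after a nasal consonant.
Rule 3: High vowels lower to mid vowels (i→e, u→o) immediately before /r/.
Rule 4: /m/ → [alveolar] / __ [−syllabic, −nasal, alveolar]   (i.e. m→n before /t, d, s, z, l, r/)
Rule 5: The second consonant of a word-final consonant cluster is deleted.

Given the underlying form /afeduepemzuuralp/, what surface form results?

Rule 1 (intervocalic spirantization): /d/ is a stop between vowels /e/ and /u/, so it spirantizes to the fricative [z]. /p/ is a stop between vowels /e/ and /e/, so it spirantizes to the fricative [f]. /afeduepemzuuralp/ → afezuefemzuuralp.
Rule 2 (post-nasal voicing): no segment meets the environment; /afezuefemzuuralp/ is unchanged.
Rule 3 (pre-rhotic lowering): /u/ is a high vowel immediately before /r/, so it lowers to [o]. /afezuefemzuuralp/ → afezuefemzuoralp.
Rule 4 (nasal place assimilation): /m/ precedes the alveolar consonant /z/, so it assimilates in place to [n]. /afezuefemzuoralp/ → afezuefenzuoralp.
Rule 5 (final cluster simplification): /p/ is the second consonant of a word-final cluster /lp/, so it deletes. /afezuefenzuoralp/ → afezuefenzuoral.

afezuefenzuoral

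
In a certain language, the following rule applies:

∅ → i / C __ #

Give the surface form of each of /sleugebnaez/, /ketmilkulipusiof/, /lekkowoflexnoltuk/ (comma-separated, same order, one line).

/sleugebnaez/: the form ends in the consonant /z/, so [i] is inserted word-finally. → [sleugebnaezi].
/ketmilkulipusiof/: the form ends in the consonant /f/, so [i] is inserted word-finally. → [ketmilkulipusiofi].
/lekkowoflexnoltuk/: the form ends in the consonant /k/, so [i] is inserted word-finally. → [lekkowoflexnoltuki].

sleugebnaezi, ketmilkulipusiofi, lekkowoflexnoltuki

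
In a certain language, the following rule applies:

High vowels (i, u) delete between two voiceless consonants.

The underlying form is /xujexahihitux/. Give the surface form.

/i/ is a high vowel flanked by voiceless consonants /h/ and /h/, so it deletes.
/i/ is a high vowel flanked by voiceless consonants /h/ and /t/, so it deletes.
/u/ is a high vowel flanked by voiceless consonants /t/ and /x/, so it deletes.
The other instance of /u/ does not occur in the required environment and remains unchanged.
Surface form: [xujexahhtx].

xujexahhtx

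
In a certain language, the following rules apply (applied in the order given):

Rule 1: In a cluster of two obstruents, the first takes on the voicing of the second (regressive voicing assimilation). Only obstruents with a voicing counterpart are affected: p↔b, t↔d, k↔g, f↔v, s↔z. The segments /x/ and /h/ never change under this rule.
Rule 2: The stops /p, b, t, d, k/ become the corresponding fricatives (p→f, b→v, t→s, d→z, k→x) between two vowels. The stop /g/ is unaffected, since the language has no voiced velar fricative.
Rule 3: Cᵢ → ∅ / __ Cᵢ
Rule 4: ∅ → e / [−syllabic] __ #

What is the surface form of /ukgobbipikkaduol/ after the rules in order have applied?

ugobifikazuole

Rule 1 (regressive voicing assimilation): /k/ precedes the voiced obstruent /g/, so it voices to [g] by assimilation. /ukgobbipikkaduol/ → uggobbipikkaduol.
Rule 2 (intervocalic spirantization): /p/ is a stop between vowels /i/ and /i/, so it spirantizes to the fricative [f]. /d/ is a stop between vowels /a/ and /u/, so it spirantizes to the fricative [z]. /uggobbipikkaduol/ → uggobbifikkazuol.
Rule 3 (degemination): /gg/ is a geminate; the first /g/ deletes. /bb/ is a geminate; the first /b/ deletes. /kk/ is a geminate; the first /k/ deletes. /uggobbifikkazuol/ → ugobifikazuol.
Rule 4 (final e-epenthesis): the form ends in the consonant /l/, so [e] is inserted word-finally. /ugobifikazuol/ → ugobifikazuole.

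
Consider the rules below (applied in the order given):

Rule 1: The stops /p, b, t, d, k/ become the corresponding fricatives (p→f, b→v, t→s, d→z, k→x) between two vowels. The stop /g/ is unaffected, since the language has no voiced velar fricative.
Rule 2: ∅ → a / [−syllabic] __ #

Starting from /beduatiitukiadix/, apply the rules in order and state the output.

bezuasiisuxiazixa

Rule 1 (intervocalic spirantization): /d/ is a stop between vowels /e/ and /u/, so it spirantizes to the fricative [z]. /t/ is a stop between vowels /a/ and /i/, so it spirantizes to the fricative [s]. /t/ is a stop between vowels /i/ and /u/, so it spirantizes to the fricative [s]. /k/ is a stop between vowels /u/ and /i/, so it spirantizes to the fricative [x]. /d/ is a stop between vowels /a/ and /i/, so it spirantizes to the fricative [z]. /beduatiitukiadix/ → bezuasiisuxiazix.
Rule 2 (final a-epenthesis): the form ends in the consonant /x/, so [a] is inserted word-finally. /bezuasiisuxiazix/ → bezuasiisuxiazixa.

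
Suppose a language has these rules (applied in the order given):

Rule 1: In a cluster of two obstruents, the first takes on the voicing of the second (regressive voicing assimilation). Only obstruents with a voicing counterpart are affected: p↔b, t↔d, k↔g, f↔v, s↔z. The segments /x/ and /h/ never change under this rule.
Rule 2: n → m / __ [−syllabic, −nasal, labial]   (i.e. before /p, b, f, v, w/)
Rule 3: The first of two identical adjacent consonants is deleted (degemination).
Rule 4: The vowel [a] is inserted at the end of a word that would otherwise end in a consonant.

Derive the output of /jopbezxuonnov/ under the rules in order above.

jobesxuonova

Rule 1 (regressive voicing assimilation): /p/ precedes the voiced obstruent /b/, so it voices to [b] by assimilation. /z/ precedes the voiceless obstruent /x/, so it devoices to [s] by assimilation. /jopbezxuonnov/ → jobbesxuonnov.
Rule 2 (nasal place assimilation): no segment meets the environment; /jobbesxuonnov/ is unchanged.
Rule 3 (degemination): /bb/ is a geminate; the first /b/ deletes. /nn/ is a geminate; the first /n/ deletes. /jobbesxuonnov/ → jobesxuonov.
Rule 4 (final a-epenthesis): the form ends in the consonant /v/, so [a] is inserted word-finally. /jobesxuonov/ → jobesxuonova.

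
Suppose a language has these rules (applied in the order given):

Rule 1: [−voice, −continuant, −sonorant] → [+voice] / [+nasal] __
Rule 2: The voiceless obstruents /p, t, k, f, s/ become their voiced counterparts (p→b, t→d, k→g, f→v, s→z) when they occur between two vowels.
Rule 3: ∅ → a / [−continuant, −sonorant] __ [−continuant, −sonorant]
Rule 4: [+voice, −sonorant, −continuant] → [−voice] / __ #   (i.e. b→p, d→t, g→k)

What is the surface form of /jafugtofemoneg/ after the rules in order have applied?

Rule 1 (post-nasal voicing): no segment meets the environment; /jafugtofemoneg/ is unchanged.
Rule 2 (intervocalic voicing): /f/ is a voiceless obstruent between vowels /a/ and /u/, so it voices to [v]. /f/ is a voiceless obstruent between vowels /o/ and /e/, so it voices to [v]. /jafugtofemoneg/ → javugtovemoneg.
Rule 3 (stop-cluster a-epenthesis): /g/ and /t/ form a stop–stop cluster, so [a] is inserted between them. /javugtovemoneg/ → javugatovemoneg.
Rule 4 (final devoicing): /g/ is a voiced stop in word-final position, so it devoices to [k]. /javugatovemoneg/ → javugatovemonek.

javugatovemonek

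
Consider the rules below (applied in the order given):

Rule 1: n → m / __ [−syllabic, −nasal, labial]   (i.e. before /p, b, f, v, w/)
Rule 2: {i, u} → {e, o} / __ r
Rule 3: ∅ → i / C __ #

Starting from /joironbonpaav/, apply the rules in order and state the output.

Rule 1 (nasal place assimilation): /n/ precedes the labial consonant /b/, so it assimilates in place to [m]. /n/ precedes the labial consonant /p/, so it assimilates in place to [m]. /joironbonpaav/ → joirombompaav.
Rule 2 (pre-rhotic lowering): /i/ is a high vowel immediately before /r/, so it lowers to [e]. /joirombompaav/ → joerombompaav.
Rule 3 (final i-epenthesis): the form ends in the consonant /v/, so [i] is inserted word-finally. /joerombompaav/ → joerombompaavi.

joerombompaavi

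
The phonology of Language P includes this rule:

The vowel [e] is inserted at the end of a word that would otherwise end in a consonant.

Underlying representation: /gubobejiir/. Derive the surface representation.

the form ends in the consonant /r/, so [e] is inserted word-finally.
Surface form: [gubobejiire].

gubobejiire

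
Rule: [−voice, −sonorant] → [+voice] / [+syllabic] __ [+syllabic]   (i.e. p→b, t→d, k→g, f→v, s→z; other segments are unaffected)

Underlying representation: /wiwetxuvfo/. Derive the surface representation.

No segment of /wiwetxuvfo/ meets the structural description of the rule, so the form surfaces unchanged.

wiwetxuvfo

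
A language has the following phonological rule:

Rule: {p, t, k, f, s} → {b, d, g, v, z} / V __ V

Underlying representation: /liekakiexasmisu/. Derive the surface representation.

liegagiexasmizu

Scanning /liekakiexasmisu/: /k/ is a voiceless obstruent between vowels /e/ and /a/, so it voices to [g]; /k/ is a voiceless obstruent between vowels /a/ and /i/, so it voices to [g]; /s/ at position 11 is not in the conditioning environment; /s/ is a voiceless obstruent between vowels /i/ and /u/, so it voices to [z].
Result: [liegagiexasmizu].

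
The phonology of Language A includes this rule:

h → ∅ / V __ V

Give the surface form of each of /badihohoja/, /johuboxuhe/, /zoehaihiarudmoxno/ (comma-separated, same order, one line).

/badihohoja/: /h/ occurs between vowels /i/ and /o/, so it deletes. /h/ occurs between vowels /o/ and /o/, so it deletes. → [badiooja].
/johuboxuhe/: /h/ occurs between vowels /o/ and /u/, so it deletes. /h/ occurs between vowels /u/ and /e/, so it deletes. → [jouboxue].
/zoehaihiarudmoxno/: /h/ occurs between vowels /e/ and /a/, so it deletes. /h/ occurs between vowels /i/ and /i/, so it deletes. → [zoeaiiarudmoxno].

badiooja, jouboxue, zoeaiiarudmoxno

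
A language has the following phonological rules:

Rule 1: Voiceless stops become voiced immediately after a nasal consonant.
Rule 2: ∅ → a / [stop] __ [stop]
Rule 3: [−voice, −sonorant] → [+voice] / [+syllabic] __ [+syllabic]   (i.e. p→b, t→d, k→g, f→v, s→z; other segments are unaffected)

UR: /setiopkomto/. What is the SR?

Rule 1 (post-nasal voicing): /t/ is a voiceless stop immediately after the nasal /m/, so it voices to [d]. /setiopkomto/ → setiopkomdo.
Rule 2 (stop-cluster a-epenthesis): /p/ and /k/ form a stop–stop cluster, so [a] is inserted between them. /setiopkomdo/ → setiopakomdo.
Rule 3 (intervocalic voicing): /t/ is a voiceless obstruent between vowels /e/ and /i/, so it voices to [d]. /p/ is a voiceless obstruent between vowels /o/ and /a/, so it voices to [b]. /k/ is a voiceless obstruent between vowels /a/ and /o/, so it voices to [g]. /setiopakomdo/ → sediobagomdo.

sediobagomdo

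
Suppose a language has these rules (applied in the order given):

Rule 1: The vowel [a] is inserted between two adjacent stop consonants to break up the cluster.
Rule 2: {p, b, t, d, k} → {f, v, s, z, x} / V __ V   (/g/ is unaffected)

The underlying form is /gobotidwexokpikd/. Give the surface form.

Rule 1 (stop-cluster a-epenthesis): /k/ and /p/ form a stop–stop cluster, so [a] is inserted between them. /k/ and /d/ form a stop–stop cluster, so [a] is inserted between them. /gobotidwexokpikd/ → gobotidwexokapikad.
Rule 2 (intervocalic spirantization): /b/ is a stop between vowels /o/ and /o/, so it spirantizes to the fricative [v]. /t/ is a stop between vowels /o/ and /i/, so it spirantizes to the fricative [s]. /k/ is a stop between vowels /o/ and /a/, so it spirantizes to the fricative [x]. /p/ is a stop between vowels /a/ and /i/, so it spirantizes to the fricative [f]. /k/ is a stop between vowels /i/ and /a/, so it spirantizes to the fricative [x]. /gobotidwexokapikad/ → govosidwexoxafixad.

govosidwexoxafixad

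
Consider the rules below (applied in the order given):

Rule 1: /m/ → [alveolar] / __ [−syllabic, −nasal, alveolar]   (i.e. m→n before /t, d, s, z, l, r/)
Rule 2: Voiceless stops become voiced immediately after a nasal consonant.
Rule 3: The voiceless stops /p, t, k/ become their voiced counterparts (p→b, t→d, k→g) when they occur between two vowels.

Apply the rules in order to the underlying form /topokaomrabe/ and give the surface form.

Rule 1 (nasal place assimilation): /m/ precedes the alveolar consonant /r/, so it assimilates in place to [n]. /topokaomrabe/ → topokaonrabe.
Rule 2 (post-nasal voicing): no segment meets the environment; /topokaonrabe/ is unchanged.
Rule 3 (intervocalic voicing): /p/ is a voiceless stop between vowels /o/ and /o/, so it voices to [b]. /k/ is a voiceless stop between vowels /o/ and /a/, so it voices to [g]. /topokaonrabe/ → tobogaonrabe.

tobogaonrabe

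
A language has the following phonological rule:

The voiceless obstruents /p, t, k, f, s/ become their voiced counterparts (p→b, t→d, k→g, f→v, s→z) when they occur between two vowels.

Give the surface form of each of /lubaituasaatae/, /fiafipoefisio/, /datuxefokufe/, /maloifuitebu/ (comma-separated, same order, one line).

lubaiduazaadae, fiaviboevizio, daduxevoguve, maloivuidebu

/lubaituasaatae/: /t/ is a voiceless obstruent between vowels /i/ and /u/, so it voices to [d]. /s/ is a voiceless obstruent between vowels /a/ and /a/, so it voices to [z]. /t/ is a voiceless obstruent between vowels /a/ and /a/, so it voices to [d]. → [lubaiduazaadae].
/fiafipoefisio/: /f/ is a voiceless obstruent between vowels /a/ and /i/, so it voices to [v]. /p/ is a voiceless obstruent between vowels /i/ and /o/, so it voices to [b]. /f/ is a voiceless obstruent between vowels /e/ and /i/, so it voices to [v]. /s/ is a voiceless obstruent between vowels /i/ and /i/, so it voices to [z]. → [fiaviboevizio].
/datuxefokufe/: /t/ is a voiceless obstruent between vowels /a/ and /u/, so it voices to [d]. /f/ is a voiceless obstruent between vowels /e/ and /o/, so it voices to [v]. /k/ is a voiceless obstruent between vowels /o/ and /u/, so it voices to [g]. /f/ is a voiceless obstruent between vowels /u/ and /e/, so it voices to [v]. → [daduxevoguve].
/maloifuitebu/: /f/ is a voiceless obstruent between vowels /i/ and /u/, so it voices to [v]. /t/ is a voiceless obstruent between vowels /i/ and /e/, so it voices to [d]. → [maloivuidebu].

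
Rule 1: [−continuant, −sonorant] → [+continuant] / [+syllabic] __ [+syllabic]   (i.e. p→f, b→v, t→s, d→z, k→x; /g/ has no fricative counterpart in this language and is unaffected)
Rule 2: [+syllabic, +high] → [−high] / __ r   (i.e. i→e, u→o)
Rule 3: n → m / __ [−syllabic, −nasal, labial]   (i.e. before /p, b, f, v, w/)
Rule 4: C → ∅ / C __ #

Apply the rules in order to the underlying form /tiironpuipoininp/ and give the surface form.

Rule 1 (intervocalic spirantization): /p/ is a stop between vowels /i/ and /o/, so it spirantizes to the fricative [f]. /tiironpuipoininp/ → tiironpuifoininp.
Rule 2 (pre-rhotic lowering): /i/ is a high vowel immediately before /r/, so it lowers to [e]. /tiironpuifoininp/ → tieronpuifoininp.
Rule 3 (nasal place assimilation): /n/ precedes the labial consonant /p/, so it assimilates in place to [m]. /n/ precedes the labial consonant /p/, so it assimilates in place to [m]. /tieronpuifoininp/ → tierompuifoinimp.
Rule 4 (final cluster simplification): /p/ is the second consonant of a word-final cluster /mp/, so it deletes. /tierompuifoinimp/ → tierompuifoinim.

tierompuifoinim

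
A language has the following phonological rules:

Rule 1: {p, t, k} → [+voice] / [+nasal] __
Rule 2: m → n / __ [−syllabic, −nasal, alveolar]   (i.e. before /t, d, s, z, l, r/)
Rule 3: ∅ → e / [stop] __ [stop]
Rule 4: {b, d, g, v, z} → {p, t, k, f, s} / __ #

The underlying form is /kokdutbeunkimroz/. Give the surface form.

kokedutebeunginros

Rule 1 (post-nasal voicing): /k/ is a voiceless stop immediately after the nasal /n/, so it voices to [g]. /kokdutbeunkimroz/ → kokdutbeungimroz.
Rule 2 (nasal place assimilation): /m/ precedes the alveolar consonant /r/, so it assimilates in place to [n]. /kokdutbeungimroz/ → kokdutbeunginroz.
Rule 3 (stop-cluster e-epenthesis): /k/ and /d/ form a stop–stop cluster, so [e] is inserted between them. /t/ and /b/ form a stop–stop cluster, so [e] is inserted between them. /kokdutbeunginroz/ → kokedutebeunginroz.
Rule 4 (final devoicing): /z/ is a voiced obstruent in word-final position, so it devoices to [s]. /kokedutebeunginroz/ → kokedutebeunginros.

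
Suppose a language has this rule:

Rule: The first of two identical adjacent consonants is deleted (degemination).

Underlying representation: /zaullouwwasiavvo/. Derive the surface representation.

zaulouwasiavo

/ll/ is a geminate; the first /l/ deletes.
/ww/ is a geminate; the first /w/ deletes.
/vv/ is a geminate; the first /v/ deletes.
Surface form: [zaulouwasiavo].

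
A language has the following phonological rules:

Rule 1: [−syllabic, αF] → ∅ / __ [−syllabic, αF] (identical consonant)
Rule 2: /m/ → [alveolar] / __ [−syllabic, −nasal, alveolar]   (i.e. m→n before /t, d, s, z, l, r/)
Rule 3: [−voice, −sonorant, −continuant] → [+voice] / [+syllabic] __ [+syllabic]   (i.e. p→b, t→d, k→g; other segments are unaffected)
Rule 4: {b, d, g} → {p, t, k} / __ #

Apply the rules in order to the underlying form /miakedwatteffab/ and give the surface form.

Rule 1 (degemination): /tt/ is a geminate; the first /t/ deletes. /ff/ is a geminate; the first /f/ deletes. /miakedwatteffab/ → miakedwatefab.
Rule 2 (nasal place assimilation): no segment meets the environment; /miakedwatefab/ is unchanged.
Rule 3 (intervocalic voicing): /k/ is a voiceless stop between vowels /a/ and /e/, so it voices to [g]. /t/ is a voiceless stop between vowels /a/ and /e/, so it voices to [d]. /miakedwatefab/ → miagedwadefab.
Rule 4 (final devoicing): /b/ is a voiced stop in word-final position, so it devoices to [p]. /miagedwadefab/ → miagedwadefap.

miagedwadefap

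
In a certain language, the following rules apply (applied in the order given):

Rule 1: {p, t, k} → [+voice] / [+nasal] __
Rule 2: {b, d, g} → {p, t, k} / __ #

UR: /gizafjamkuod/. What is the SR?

Rule 1 (post-nasal voicing): /k/ is a voiceless stop immediately after the nasal /m/, so it voices to [g]. /gizafjamkuod/ → gizafjamguod.
Rule 2 (final devoicing): /d/ is a voiced stop in word-final position, so it devoices to [t]. /gizafjamguod/ → gizafjamguot.

gizafjamguot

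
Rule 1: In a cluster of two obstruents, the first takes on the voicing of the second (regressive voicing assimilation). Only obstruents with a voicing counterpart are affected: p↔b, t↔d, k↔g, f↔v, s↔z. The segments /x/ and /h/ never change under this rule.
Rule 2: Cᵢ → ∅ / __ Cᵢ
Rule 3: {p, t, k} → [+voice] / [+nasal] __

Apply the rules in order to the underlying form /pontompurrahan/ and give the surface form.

Rule 1 (regressive voicing assimilation): no segment meets the environment; /pontompurrahan/ is unchanged.
Rule 2 (degemination): /rr/ is a geminate; the first /r/ deletes. /pontompurrahan/ → pontompurahan.
Rule 3 (post-nasal voicing): /t/ is a voiceless stop immediately after the nasal /n/, so it voices to [d]. /p/ is a voiceless stop immediately after the nasal /m/, so it voices to [b]. /pontompurahan/ → pondomburahan.

pondomburahan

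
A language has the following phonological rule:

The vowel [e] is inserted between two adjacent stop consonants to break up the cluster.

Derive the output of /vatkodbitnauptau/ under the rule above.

vatekodebitnaupetau

/t/ and /k/ form a stop–stop cluster, so [e] is inserted between them.
/d/ and /b/ form a stop–stop cluster, so [e] is inserted between them.
/p/ and /t/ form a stop–stop cluster, so [e] is inserted between them.
Surface form: [vatekodebitnaupetau].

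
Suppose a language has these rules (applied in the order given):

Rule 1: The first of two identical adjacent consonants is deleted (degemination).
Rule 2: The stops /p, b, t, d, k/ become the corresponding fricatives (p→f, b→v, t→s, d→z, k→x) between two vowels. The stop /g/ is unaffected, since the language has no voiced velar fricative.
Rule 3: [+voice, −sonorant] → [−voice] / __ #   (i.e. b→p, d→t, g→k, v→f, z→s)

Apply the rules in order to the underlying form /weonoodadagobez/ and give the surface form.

weonoozazagoves

Rule 1 (degemination): no segment meets the environment; /weonoodadagobez/ is unchanged.
Rule 2 (intervocalic spirantization): /d/ is a stop between vowels /o/ and /a/, so it spirantizes to the fricative [z]. /d/ is a stop between vowels /a/ and /a/, so it spirantizes to the fricative [z]. /b/ is a stop between vowels /o/ and /e/, so it spirantizes to the fricative [v]. /weonoodadagobez/ → weonoozazagovez.
Rule 3 (final devoicing): /z/ is a voiced obstruent in word-final position, so it devoices to [s]. /weonoozazagovez/ → weonoozazagoves.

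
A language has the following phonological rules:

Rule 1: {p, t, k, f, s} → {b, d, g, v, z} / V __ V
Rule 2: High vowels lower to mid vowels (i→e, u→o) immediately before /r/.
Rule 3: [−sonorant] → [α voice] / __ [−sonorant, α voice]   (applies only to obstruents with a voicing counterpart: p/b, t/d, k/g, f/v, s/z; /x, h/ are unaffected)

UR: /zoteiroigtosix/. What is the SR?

Rule 1 (intervocalic voicing): /t/ is a voiceless obstruent between vowels /o/ and /e/, so it voices to [d]. /s/ is a voiceless obstruent between vowels /o/ and /i/, so it voices to [z]. /zoteiroigtosix/ → zodeiroigtozix.
Rule 2 (pre-rhotic lowering): /i/ is a high vowel immediately before /r/, so it lowers to [e]. /zodeiroigtozix/ → zodeeroigtozix.
Rule 3 (regressive voicing assimilation): /g/ precedes the voiceless obstruent /t/, so it devoices to [k] by assimilation. /zodeeroigtozix/ → zodeeroiktozix.

zodeeroiktozix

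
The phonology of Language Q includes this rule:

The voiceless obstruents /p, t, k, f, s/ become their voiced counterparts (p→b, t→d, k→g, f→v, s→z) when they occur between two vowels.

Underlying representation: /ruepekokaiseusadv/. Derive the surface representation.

/p/ is a voiceless obstruent between vowels /e/ and /e/, so it voices to [b].
/k/ is a voiceless obstruent between vowels /e/ and /o/, so it voices to [g].
/k/ is a voiceless obstruent between vowels /o/ and /a/, so it voices to [g].
/s/ is a voiceless obstruent between vowels /i/ and /e/, so it voices to [z].
/s/ is a voiceless obstruent between vowels /u/ and /a/, so it voices to [z].
Surface form: [ruebegogaizeuzadv].

ruebegogaizeuzadv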